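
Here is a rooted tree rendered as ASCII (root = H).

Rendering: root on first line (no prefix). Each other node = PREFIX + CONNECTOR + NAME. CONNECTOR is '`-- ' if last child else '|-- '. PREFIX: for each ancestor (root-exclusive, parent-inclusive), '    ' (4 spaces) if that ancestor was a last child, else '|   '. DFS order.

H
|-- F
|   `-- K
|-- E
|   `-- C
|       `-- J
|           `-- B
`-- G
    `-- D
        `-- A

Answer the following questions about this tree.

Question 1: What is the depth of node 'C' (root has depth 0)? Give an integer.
Path from root to C: H -> E -> C
Depth = number of edges = 2

Answer: 2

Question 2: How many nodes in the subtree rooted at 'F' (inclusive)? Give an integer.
Answer: 2

Derivation:
Subtree rooted at F contains: F, K
Count = 2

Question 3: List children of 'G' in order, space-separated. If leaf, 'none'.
Answer: D

Derivation:
Node G's children (from adjacency): D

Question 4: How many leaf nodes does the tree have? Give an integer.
Leaves (nodes with no children): A, B, K

Answer: 3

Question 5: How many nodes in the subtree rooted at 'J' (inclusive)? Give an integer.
Answer: 2

Derivation:
Subtree rooted at J contains: B, J
Count = 2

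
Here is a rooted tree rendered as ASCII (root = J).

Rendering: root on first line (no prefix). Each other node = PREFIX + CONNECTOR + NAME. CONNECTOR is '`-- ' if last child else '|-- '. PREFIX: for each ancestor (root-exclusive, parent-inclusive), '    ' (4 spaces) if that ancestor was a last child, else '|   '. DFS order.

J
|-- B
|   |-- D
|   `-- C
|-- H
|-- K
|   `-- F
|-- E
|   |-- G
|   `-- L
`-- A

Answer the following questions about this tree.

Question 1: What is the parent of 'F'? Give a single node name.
Answer: K

Derivation:
Scan adjacency: F appears as child of K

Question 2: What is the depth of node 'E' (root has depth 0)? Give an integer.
Answer: 1

Derivation:
Path from root to E: J -> E
Depth = number of edges = 1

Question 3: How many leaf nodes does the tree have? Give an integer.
Answer: 7

Derivation:
Leaves (nodes with no children): A, C, D, F, G, H, L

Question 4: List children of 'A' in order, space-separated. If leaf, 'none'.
Answer: none

Derivation:
Node A's children (from adjacency): (leaf)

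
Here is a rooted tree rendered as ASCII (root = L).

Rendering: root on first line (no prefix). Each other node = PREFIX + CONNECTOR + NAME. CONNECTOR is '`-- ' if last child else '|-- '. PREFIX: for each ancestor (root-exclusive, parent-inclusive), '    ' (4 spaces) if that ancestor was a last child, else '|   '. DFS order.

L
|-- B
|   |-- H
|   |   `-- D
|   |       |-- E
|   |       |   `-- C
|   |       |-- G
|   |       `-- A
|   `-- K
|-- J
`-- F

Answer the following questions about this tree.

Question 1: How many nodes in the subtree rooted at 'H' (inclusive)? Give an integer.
Subtree rooted at H contains: A, C, D, E, G, H
Count = 6

Answer: 6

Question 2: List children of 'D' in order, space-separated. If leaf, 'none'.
Node D's children (from adjacency): E, G, A

Answer: E G A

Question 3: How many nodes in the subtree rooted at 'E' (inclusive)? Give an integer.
Answer: 2

Derivation:
Subtree rooted at E contains: C, E
Count = 2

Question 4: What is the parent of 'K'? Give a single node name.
Scan adjacency: K appears as child of B

Answer: B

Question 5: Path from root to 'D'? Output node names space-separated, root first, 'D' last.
Answer: L B H D

Derivation:
Walk down from root: L -> B -> H -> D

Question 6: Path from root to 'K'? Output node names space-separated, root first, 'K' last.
Answer: L B K

Derivation:
Walk down from root: L -> B -> K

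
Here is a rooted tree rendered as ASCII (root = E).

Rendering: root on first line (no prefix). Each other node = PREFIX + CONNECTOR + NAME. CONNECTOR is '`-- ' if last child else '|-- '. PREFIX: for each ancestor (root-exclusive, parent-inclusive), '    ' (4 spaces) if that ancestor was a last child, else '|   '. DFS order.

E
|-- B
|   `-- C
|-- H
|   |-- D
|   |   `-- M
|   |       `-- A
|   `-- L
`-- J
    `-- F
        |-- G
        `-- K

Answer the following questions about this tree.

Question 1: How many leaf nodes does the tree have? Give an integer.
Answer: 5

Derivation:
Leaves (nodes with no children): A, C, G, K, L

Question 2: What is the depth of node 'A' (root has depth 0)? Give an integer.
Path from root to A: E -> H -> D -> M -> A
Depth = number of edges = 4

Answer: 4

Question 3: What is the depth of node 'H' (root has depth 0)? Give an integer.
Path from root to H: E -> H
Depth = number of edges = 1

Answer: 1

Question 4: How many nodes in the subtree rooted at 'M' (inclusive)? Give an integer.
Answer: 2

Derivation:
Subtree rooted at M contains: A, M
Count = 2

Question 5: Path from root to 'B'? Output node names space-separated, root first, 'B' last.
Walk down from root: E -> B

Answer: E B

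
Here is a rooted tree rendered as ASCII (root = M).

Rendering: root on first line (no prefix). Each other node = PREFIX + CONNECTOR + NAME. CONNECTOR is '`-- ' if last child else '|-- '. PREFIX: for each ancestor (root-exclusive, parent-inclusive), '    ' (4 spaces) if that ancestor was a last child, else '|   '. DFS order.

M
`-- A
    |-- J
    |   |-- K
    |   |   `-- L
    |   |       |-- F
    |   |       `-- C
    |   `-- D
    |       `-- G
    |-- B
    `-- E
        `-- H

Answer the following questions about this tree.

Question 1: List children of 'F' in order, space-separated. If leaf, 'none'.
Node F's children (from adjacency): (leaf)

Answer: none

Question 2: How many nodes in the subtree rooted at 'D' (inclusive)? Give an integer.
Subtree rooted at D contains: D, G
Count = 2

Answer: 2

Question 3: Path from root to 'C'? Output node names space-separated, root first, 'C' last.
Walk down from root: M -> A -> J -> K -> L -> C

Answer: M A J K L C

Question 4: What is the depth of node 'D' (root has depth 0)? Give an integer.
Answer: 3

Derivation:
Path from root to D: M -> A -> J -> D
Depth = number of edges = 3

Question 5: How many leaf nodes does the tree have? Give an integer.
Leaves (nodes with no children): B, C, F, G, H

Answer: 5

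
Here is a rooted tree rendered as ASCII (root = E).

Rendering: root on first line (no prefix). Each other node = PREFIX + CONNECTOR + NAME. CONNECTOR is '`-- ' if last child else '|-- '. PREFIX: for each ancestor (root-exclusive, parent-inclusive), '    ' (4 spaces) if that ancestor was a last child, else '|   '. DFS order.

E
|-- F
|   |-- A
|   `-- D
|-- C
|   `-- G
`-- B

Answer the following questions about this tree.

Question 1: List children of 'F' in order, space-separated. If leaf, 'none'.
Node F's children (from adjacency): A, D

Answer: A D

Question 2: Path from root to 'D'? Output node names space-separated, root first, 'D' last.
Answer: E F D

Derivation:
Walk down from root: E -> F -> D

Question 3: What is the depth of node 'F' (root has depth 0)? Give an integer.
Answer: 1

Derivation:
Path from root to F: E -> F
Depth = number of edges = 1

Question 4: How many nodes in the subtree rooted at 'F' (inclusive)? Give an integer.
Answer: 3

Derivation:
Subtree rooted at F contains: A, D, F
Count = 3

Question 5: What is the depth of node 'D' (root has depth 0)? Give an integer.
Path from root to D: E -> F -> D
Depth = number of edges = 2

Answer: 2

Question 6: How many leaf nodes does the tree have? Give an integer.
Leaves (nodes with no children): A, B, D, G

Answer: 4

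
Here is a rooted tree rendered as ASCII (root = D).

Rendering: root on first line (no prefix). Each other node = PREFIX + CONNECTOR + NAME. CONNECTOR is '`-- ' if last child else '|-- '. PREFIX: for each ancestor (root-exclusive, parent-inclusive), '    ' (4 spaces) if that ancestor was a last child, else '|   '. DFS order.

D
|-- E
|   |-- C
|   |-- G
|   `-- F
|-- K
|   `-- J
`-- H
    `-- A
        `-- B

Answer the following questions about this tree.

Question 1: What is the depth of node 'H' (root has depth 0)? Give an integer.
Path from root to H: D -> H
Depth = number of edges = 1

Answer: 1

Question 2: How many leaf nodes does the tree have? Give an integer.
Leaves (nodes with no children): B, C, F, G, J

Answer: 5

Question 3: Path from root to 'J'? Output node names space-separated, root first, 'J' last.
Answer: D K J

Derivation:
Walk down from root: D -> K -> J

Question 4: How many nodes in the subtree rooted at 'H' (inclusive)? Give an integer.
Subtree rooted at H contains: A, B, H
Count = 3

Answer: 3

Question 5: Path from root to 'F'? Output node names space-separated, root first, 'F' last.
Walk down from root: D -> E -> F

Answer: D E F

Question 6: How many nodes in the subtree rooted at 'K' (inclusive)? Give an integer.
Subtree rooted at K contains: J, K
Count = 2

Answer: 2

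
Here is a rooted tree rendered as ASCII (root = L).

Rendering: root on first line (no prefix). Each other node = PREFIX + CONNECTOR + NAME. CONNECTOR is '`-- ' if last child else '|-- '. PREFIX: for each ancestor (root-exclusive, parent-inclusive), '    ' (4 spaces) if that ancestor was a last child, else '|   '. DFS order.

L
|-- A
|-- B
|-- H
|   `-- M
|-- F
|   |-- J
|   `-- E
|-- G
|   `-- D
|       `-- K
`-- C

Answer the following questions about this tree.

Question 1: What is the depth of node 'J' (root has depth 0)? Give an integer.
Path from root to J: L -> F -> J
Depth = number of edges = 2

Answer: 2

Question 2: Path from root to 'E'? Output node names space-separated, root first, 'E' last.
Answer: L F E

Derivation:
Walk down from root: L -> F -> E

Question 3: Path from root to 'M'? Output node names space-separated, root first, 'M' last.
Walk down from root: L -> H -> M

Answer: L H M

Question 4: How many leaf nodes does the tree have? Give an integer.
Leaves (nodes with no children): A, B, C, E, J, K, M

Answer: 7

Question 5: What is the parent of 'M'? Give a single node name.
Answer: H

Derivation:
Scan adjacency: M appears as child of H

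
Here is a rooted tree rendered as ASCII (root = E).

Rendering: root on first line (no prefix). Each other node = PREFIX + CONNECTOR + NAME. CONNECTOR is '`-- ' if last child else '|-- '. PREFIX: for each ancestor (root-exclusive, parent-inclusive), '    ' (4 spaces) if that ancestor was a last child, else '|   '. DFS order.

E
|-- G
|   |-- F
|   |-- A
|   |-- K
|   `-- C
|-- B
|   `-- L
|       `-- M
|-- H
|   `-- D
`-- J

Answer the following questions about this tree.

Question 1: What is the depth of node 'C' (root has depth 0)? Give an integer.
Path from root to C: E -> G -> C
Depth = number of edges = 2

Answer: 2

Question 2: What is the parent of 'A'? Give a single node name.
Scan adjacency: A appears as child of G

Answer: G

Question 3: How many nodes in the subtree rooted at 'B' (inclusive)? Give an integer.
Answer: 3

Derivation:
Subtree rooted at B contains: B, L, M
Count = 3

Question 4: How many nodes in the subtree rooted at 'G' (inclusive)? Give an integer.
Subtree rooted at G contains: A, C, F, G, K
Count = 5

Answer: 5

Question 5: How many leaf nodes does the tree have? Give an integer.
Leaves (nodes with no children): A, C, D, F, J, K, M

Answer: 7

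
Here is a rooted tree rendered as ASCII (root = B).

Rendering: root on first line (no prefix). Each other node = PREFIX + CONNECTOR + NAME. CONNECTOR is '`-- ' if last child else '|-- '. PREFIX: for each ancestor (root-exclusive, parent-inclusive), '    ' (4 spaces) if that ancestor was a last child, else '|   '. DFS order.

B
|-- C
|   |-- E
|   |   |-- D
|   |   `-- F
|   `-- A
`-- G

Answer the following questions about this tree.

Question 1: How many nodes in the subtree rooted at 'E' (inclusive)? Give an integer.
Subtree rooted at E contains: D, E, F
Count = 3

Answer: 3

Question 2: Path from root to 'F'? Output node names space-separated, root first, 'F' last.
Answer: B C E F

Derivation:
Walk down from root: B -> C -> E -> F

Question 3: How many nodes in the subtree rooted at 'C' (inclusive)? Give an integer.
Answer: 5

Derivation:
Subtree rooted at C contains: A, C, D, E, F
Count = 5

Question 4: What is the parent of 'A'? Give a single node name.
Answer: C

Derivation:
Scan adjacency: A appears as child of C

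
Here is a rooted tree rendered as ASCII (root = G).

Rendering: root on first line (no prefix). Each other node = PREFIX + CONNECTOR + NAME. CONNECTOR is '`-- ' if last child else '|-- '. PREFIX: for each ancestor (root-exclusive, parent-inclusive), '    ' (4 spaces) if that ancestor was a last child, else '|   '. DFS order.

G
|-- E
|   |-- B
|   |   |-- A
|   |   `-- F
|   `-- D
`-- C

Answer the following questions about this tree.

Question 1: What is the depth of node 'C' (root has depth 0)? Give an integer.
Answer: 1

Derivation:
Path from root to C: G -> C
Depth = number of edges = 1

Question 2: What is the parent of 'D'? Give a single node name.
Answer: E

Derivation:
Scan adjacency: D appears as child of E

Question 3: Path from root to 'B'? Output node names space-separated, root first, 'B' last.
Answer: G E B

Derivation:
Walk down from root: G -> E -> B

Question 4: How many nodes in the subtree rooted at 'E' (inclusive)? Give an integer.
Subtree rooted at E contains: A, B, D, E, F
Count = 5

Answer: 5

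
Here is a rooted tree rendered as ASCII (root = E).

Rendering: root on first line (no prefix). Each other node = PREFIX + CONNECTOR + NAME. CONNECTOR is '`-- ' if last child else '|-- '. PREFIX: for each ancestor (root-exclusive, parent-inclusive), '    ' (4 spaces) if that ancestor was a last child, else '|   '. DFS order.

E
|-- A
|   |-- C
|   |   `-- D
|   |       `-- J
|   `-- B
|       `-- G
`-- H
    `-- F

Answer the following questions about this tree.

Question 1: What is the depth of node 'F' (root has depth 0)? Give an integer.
Answer: 2

Derivation:
Path from root to F: E -> H -> F
Depth = number of edges = 2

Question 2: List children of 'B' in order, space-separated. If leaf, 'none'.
Node B's children (from adjacency): G

Answer: G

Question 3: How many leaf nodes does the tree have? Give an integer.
Leaves (nodes with no children): F, G, J

Answer: 3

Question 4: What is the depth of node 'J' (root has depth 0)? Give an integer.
Path from root to J: E -> A -> C -> D -> J
Depth = number of edges = 4

Answer: 4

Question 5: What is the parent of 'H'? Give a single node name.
Scan adjacency: H appears as child of E

Answer: E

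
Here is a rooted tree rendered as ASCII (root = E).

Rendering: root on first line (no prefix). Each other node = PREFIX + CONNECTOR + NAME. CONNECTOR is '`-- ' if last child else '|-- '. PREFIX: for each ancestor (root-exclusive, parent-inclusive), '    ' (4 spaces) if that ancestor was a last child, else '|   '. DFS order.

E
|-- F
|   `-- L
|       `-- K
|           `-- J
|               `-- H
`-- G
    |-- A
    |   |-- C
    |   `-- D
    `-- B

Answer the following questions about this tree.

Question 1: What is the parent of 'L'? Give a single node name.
Scan adjacency: L appears as child of F

Answer: F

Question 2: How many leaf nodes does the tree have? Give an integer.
Answer: 4

Derivation:
Leaves (nodes with no children): B, C, D, H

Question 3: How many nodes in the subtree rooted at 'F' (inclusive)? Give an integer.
Answer: 5

Derivation:
Subtree rooted at F contains: F, H, J, K, L
Count = 5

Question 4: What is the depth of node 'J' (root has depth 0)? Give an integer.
Answer: 4

Derivation:
Path from root to J: E -> F -> L -> K -> J
Depth = number of edges = 4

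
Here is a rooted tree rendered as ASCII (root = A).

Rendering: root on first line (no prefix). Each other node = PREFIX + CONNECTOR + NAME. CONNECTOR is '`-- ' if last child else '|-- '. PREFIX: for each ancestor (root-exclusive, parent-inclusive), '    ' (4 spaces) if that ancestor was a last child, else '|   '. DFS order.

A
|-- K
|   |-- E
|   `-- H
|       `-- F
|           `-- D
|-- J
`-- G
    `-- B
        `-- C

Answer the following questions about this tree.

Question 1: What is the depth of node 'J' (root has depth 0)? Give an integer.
Answer: 1

Derivation:
Path from root to J: A -> J
Depth = number of edges = 1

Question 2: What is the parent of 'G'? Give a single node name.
Scan adjacency: G appears as child of A

Answer: A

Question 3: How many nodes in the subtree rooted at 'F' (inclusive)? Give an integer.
Subtree rooted at F contains: D, F
Count = 2

Answer: 2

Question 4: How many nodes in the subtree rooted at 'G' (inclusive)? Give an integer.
Subtree rooted at G contains: B, C, G
Count = 3

Answer: 3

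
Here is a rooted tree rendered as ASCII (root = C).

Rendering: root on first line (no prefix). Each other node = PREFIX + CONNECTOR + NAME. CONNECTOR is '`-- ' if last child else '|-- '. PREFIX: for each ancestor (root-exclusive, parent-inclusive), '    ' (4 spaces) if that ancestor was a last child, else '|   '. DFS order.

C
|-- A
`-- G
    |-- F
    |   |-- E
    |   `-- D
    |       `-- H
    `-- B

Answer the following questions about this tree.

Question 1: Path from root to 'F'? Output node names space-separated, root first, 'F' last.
Walk down from root: C -> G -> F

Answer: C G F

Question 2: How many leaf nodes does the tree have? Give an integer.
Answer: 4

Derivation:
Leaves (nodes with no children): A, B, E, H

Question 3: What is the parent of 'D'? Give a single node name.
Scan adjacency: D appears as child of F

Answer: F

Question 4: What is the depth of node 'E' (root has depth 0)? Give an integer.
Path from root to E: C -> G -> F -> E
Depth = number of edges = 3

Answer: 3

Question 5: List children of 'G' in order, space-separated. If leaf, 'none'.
Answer: F B

Derivation:
Node G's children (from adjacency): F, B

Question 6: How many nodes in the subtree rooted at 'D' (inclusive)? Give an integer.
Answer: 2

Derivation:
Subtree rooted at D contains: D, H
Count = 2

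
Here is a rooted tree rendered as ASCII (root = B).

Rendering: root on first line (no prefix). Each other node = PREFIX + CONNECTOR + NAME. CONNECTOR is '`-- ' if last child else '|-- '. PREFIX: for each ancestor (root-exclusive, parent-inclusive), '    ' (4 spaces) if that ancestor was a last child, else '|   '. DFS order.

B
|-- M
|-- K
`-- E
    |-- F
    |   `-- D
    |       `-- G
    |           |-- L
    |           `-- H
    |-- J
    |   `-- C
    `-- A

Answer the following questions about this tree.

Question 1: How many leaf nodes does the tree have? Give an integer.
Leaves (nodes with no children): A, C, H, K, L, M

Answer: 6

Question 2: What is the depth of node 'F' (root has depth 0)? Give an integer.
Path from root to F: B -> E -> F
Depth = number of edges = 2

Answer: 2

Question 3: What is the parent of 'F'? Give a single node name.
Scan adjacency: F appears as child of E

Answer: E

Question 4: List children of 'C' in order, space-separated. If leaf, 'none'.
Answer: none

Derivation:
Node C's children (from adjacency): (leaf)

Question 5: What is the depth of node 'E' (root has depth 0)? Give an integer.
Path from root to E: B -> E
Depth = number of edges = 1

Answer: 1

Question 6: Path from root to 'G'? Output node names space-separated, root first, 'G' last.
Walk down from root: B -> E -> F -> D -> G

Answer: B E F D G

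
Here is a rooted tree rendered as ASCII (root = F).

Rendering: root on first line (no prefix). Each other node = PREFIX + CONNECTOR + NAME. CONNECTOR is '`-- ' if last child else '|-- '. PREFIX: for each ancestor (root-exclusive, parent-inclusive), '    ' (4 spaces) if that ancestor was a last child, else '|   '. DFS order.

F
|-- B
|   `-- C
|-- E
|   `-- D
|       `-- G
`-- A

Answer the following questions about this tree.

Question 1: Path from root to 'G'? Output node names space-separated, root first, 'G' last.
Walk down from root: F -> E -> D -> G

Answer: F E D G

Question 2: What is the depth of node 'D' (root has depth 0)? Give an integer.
Answer: 2

Derivation:
Path from root to D: F -> E -> D
Depth = number of edges = 2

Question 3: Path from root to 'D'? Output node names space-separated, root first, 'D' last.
Walk down from root: F -> E -> D

Answer: F E D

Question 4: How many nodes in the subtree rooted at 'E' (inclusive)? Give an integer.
Answer: 3

Derivation:
Subtree rooted at E contains: D, E, G
Count = 3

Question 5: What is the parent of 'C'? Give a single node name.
Answer: B

Derivation:
Scan adjacency: C appears as child of B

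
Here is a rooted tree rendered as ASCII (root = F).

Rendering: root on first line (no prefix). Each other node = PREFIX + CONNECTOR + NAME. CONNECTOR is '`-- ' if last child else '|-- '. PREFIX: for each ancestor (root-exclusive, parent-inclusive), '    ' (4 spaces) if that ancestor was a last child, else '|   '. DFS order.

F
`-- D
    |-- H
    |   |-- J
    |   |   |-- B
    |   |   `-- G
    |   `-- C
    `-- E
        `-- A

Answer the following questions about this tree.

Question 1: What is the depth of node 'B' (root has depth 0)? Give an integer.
Path from root to B: F -> D -> H -> J -> B
Depth = number of edges = 4

Answer: 4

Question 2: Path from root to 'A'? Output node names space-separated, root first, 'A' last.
Walk down from root: F -> D -> E -> A

Answer: F D E A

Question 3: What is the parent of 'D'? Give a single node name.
Scan adjacency: D appears as child of F

Answer: F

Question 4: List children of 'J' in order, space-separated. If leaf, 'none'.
Node J's children (from adjacency): B, G

Answer: B G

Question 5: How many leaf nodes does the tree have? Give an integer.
Answer: 4

Derivation:
Leaves (nodes with no children): A, B, C, G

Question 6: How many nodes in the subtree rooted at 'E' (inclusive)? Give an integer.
Subtree rooted at E contains: A, E
Count = 2

Answer: 2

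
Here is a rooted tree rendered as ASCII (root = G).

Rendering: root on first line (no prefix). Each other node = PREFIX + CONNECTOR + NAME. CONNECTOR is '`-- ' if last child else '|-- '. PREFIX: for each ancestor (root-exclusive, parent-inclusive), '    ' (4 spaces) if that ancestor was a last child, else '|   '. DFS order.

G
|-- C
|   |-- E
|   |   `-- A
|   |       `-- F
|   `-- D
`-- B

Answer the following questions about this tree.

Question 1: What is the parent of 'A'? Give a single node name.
Answer: E

Derivation:
Scan adjacency: A appears as child of E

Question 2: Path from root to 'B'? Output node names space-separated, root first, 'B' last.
Answer: G B

Derivation:
Walk down from root: G -> B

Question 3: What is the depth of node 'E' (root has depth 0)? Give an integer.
Path from root to E: G -> C -> E
Depth = number of edges = 2

Answer: 2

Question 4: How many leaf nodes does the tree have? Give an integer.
Answer: 3

Derivation:
Leaves (nodes with no children): B, D, F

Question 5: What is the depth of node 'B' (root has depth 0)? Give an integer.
Path from root to B: G -> B
Depth = number of edges = 1

Answer: 1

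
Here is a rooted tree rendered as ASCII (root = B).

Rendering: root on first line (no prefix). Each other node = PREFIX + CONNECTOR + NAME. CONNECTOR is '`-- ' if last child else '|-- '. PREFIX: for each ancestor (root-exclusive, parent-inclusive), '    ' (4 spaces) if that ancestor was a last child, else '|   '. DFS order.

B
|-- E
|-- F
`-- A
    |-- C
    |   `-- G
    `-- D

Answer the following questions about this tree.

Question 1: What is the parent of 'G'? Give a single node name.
Scan adjacency: G appears as child of C

Answer: C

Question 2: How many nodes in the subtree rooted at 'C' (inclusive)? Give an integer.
Answer: 2

Derivation:
Subtree rooted at C contains: C, G
Count = 2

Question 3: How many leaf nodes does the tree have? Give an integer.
Answer: 4

Derivation:
Leaves (nodes with no children): D, E, F, G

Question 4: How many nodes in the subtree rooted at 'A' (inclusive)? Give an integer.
Subtree rooted at A contains: A, C, D, G
Count = 4

Answer: 4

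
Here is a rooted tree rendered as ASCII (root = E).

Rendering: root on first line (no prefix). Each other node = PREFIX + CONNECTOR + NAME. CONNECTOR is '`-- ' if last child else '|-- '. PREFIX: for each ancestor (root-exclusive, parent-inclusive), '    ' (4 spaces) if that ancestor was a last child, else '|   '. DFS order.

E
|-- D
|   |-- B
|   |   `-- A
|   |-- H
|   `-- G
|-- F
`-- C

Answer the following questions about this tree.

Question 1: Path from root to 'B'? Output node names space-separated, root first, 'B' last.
Walk down from root: E -> D -> B

Answer: E D B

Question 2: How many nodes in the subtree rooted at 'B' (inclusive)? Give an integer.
Subtree rooted at B contains: A, B
Count = 2

Answer: 2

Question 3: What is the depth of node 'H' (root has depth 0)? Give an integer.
Answer: 2

Derivation:
Path from root to H: E -> D -> H
Depth = number of edges = 2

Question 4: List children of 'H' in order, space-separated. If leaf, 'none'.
Answer: none

Derivation:
Node H's children (from adjacency): (leaf)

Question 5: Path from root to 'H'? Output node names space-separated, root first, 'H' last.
Walk down from root: E -> D -> H

Answer: E D H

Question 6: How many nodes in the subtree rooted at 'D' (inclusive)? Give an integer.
Subtree rooted at D contains: A, B, D, G, H
Count = 5

Answer: 5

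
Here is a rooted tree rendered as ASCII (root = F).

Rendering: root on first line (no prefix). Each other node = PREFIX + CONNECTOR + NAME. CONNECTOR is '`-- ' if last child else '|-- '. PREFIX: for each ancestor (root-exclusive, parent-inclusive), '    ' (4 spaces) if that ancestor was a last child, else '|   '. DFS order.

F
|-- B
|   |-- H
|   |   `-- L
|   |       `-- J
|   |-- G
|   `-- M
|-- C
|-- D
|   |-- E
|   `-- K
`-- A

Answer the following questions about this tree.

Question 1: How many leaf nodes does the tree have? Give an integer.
Answer: 7

Derivation:
Leaves (nodes with no children): A, C, E, G, J, K, M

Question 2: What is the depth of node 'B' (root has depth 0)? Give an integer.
Answer: 1

Derivation:
Path from root to B: F -> B
Depth = number of edges = 1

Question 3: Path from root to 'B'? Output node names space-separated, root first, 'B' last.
Answer: F B

Derivation:
Walk down from root: F -> B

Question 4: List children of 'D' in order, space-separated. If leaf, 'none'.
Node D's children (from adjacency): E, K

Answer: E K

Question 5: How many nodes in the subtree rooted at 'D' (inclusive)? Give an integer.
Subtree rooted at D contains: D, E, K
Count = 3

Answer: 3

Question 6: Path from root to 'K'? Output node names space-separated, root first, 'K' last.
Walk down from root: F -> D -> K

Answer: F D K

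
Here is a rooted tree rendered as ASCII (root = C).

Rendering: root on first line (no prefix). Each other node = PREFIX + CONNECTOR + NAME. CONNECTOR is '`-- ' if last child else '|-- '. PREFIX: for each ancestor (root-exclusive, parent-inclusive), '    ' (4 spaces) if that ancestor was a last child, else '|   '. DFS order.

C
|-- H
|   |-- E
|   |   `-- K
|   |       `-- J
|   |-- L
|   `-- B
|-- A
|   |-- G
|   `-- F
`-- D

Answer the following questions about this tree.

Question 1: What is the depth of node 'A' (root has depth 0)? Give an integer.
Answer: 1

Derivation:
Path from root to A: C -> A
Depth = number of edges = 1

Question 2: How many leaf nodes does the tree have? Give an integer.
Answer: 6

Derivation:
Leaves (nodes with no children): B, D, F, G, J, L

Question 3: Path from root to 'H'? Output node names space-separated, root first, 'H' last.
Answer: C H

Derivation:
Walk down from root: C -> H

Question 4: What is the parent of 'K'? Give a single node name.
Scan adjacency: K appears as child of E

Answer: E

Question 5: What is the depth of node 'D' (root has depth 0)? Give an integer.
Answer: 1

Derivation:
Path from root to D: C -> D
Depth = number of edges = 1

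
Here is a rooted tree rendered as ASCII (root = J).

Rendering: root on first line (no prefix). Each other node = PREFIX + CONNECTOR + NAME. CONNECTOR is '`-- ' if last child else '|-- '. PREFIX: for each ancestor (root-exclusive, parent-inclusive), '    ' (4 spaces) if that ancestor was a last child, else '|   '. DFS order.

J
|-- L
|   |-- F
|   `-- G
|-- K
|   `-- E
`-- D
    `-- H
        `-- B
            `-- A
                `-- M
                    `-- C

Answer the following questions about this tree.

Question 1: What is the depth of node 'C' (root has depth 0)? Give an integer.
Path from root to C: J -> D -> H -> B -> A -> M -> C
Depth = number of edges = 6

Answer: 6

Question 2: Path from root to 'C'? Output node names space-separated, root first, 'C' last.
Walk down from root: J -> D -> H -> B -> A -> M -> C

Answer: J D H B A M C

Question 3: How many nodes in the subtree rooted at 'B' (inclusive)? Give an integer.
Subtree rooted at B contains: A, B, C, M
Count = 4

Answer: 4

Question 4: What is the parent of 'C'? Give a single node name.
Answer: M

Derivation:
Scan adjacency: C appears as child of M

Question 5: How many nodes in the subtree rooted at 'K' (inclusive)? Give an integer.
Answer: 2

Derivation:
Subtree rooted at K contains: E, K
Count = 2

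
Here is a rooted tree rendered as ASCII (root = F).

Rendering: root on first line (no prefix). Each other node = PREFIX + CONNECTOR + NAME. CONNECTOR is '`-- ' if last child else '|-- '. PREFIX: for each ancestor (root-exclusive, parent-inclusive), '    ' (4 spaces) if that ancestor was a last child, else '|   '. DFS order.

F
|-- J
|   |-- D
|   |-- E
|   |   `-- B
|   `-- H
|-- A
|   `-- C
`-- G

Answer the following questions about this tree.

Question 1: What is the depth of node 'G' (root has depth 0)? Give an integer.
Answer: 1

Derivation:
Path from root to G: F -> G
Depth = number of edges = 1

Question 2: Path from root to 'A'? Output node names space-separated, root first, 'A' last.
Answer: F A

Derivation:
Walk down from root: F -> A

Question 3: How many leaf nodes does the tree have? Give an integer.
Leaves (nodes with no children): B, C, D, G, H

Answer: 5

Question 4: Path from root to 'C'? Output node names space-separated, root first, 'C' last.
Walk down from root: F -> A -> C

Answer: F A C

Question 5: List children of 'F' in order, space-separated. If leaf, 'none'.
Node F's children (from adjacency): J, A, G

Answer: J A G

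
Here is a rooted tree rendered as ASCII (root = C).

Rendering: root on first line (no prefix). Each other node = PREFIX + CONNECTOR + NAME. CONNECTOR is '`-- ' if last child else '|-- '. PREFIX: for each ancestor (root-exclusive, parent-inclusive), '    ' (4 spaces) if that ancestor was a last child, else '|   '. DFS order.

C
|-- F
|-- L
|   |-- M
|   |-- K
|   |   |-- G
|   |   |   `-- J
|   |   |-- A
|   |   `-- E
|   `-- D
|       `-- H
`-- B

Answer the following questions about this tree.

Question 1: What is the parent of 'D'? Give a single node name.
Scan adjacency: D appears as child of L

Answer: L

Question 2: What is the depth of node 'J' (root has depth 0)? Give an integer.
Path from root to J: C -> L -> K -> G -> J
Depth = number of edges = 4

Answer: 4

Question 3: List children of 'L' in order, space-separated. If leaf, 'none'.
Node L's children (from adjacency): M, K, D

Answer: M K D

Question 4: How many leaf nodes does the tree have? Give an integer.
Leaves (nodes with no children): A, B, E, F, H, J, M

Answer: 7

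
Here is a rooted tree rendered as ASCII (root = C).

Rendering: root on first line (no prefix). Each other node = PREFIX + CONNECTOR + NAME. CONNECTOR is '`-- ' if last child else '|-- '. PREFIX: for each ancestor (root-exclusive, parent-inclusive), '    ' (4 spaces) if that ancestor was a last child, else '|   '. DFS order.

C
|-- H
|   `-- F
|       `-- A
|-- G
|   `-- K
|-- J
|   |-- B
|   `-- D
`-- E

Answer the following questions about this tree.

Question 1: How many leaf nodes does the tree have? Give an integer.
Leaves (nodes with no children): A, B, D, E, K

Answer: 5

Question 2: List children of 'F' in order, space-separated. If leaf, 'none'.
Node F's children (from adjacency): A

Answer: A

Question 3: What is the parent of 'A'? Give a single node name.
Answer: F

Derivation:
Scan adjacency: A appears as child of F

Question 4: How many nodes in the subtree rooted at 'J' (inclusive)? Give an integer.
Answer: 3

Derivation:
Subtree rooted at J contains: B, D, J
Count = 3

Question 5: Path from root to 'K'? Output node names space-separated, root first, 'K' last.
Answer: C G K

Derivation:
Walk down from root: C -> G -> K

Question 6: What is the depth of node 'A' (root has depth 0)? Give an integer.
Answer: 3

Derivation:
Path from root to A: C -> H -> F -> A
Depth = number of edges = 3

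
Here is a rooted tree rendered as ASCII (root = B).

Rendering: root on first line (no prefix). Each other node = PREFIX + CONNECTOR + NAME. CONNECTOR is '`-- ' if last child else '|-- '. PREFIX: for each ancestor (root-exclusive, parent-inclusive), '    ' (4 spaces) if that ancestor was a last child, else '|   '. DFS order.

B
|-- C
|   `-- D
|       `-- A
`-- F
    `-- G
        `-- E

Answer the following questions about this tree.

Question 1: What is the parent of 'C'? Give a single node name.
Answer: B

Derivation:
Scan adjacency: C appears as child of B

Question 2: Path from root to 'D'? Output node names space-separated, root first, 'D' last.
Walk down from root: B -> C -> D

Answer: B C D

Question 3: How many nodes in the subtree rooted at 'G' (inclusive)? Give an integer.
Answer: 2

Derivation:
Subtree rooted at G contains: E, G
Count = 2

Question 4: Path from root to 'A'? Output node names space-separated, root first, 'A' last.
Answer: B C D A

Derivation:
Walk down from root: B -> C -> D -> A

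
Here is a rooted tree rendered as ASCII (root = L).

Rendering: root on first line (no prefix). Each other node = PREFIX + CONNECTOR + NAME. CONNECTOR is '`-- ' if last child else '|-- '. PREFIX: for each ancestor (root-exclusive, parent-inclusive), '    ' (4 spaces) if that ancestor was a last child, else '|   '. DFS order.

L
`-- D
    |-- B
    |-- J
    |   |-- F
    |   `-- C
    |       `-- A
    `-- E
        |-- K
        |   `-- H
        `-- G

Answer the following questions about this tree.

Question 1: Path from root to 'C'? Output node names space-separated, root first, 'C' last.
Walk down from root: L -> D -> J -> C

Answer: L D J C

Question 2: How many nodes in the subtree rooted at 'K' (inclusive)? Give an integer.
Subtree rooted at K contains: H, K
Count = 2

Answer: 2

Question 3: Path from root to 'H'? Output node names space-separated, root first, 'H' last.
Walk down from root: L -> D -> E -> K -> H

Answer: L D E K H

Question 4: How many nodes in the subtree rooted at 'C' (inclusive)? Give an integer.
Answer: 2

Derivation:
Subtree rooted at C contains: A, C
Count = 2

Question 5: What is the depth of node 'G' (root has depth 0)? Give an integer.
Answer: 3

Derivation:
Path from root to G: L -> D -> E -> G
Depth = number of edges = 3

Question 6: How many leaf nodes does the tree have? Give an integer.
Leaves (nodes with no children): A, B, F, G, H

Answer: 5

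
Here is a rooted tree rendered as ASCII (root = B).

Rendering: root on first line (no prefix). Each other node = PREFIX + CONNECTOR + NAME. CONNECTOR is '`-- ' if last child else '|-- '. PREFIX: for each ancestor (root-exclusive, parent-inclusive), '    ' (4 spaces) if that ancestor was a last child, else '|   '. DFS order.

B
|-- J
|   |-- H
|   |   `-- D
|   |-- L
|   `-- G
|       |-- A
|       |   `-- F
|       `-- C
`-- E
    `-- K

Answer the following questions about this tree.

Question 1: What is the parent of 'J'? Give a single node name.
Scan adjacency: J appears as child of B

Answer: B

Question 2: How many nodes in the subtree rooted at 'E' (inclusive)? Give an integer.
Answer: 2

Derivation:
Subtree rooted at E contains: E, K
Count = 2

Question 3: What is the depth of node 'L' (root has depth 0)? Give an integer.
Path from root to L: B -> J -> L
Depth = number of edges = 2

Answer: 2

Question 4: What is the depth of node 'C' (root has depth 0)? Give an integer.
Path from root to C: B -> J -> G -> C
Depth = number of edges = 3

Answer: 3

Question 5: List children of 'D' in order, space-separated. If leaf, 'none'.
Node D's children (from adjacency): (leaf)

Answer: none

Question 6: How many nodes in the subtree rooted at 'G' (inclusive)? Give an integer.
Subtree rooted at G contains: A, C, F, G
Count = 4

Answer: 4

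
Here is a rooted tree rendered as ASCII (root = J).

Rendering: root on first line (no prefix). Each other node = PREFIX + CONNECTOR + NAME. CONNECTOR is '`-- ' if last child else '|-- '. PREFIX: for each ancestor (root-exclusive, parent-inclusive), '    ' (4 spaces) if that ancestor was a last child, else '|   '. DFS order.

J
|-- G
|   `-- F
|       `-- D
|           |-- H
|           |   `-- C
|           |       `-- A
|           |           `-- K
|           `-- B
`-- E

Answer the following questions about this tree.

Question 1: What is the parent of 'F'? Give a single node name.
Scan adjacency: F appears as child of G

Answer: G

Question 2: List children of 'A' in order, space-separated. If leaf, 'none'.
Answer: K

Derivation:
Node A's children (from adjacency): K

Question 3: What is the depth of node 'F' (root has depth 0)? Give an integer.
Answer: 2

Derivation:
Path from root to F: J -> G -> F
Depth = number of edges = 2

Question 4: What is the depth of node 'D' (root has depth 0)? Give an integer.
Answer: 3

Derivation:
Path from root to D: J -> G -> F -> D
Depth = number of edges = 3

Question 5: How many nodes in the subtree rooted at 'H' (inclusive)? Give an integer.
Subtree rooted at H contains: A, C, H, K
Count = 4

Answer: 4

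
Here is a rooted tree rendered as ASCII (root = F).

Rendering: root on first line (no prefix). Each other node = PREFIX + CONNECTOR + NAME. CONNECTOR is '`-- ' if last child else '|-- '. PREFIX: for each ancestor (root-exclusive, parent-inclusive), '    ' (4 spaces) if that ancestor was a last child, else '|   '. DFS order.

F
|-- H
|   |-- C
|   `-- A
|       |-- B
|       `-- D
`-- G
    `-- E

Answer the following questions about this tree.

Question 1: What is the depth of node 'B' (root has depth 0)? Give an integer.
Path from root to B: F -> H -> A -> B
Depth = number of edges = 3

Answer: 3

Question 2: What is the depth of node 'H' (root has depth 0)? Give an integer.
Answer: 1

Derivation:
Path from root to H: F -> H
Depth = number of edges = 1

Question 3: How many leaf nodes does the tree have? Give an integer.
Leaves (nodes with no children): B, C, D, E

Answer: 4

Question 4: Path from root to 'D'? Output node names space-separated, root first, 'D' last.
Answer: F H A D

Derivation:
Walk down from root: F -> H -> A -> D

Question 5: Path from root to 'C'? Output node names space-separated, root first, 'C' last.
Walk down from root: F -> H -> C

Answer: F H C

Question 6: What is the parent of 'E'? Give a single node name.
Answer: G

Derivation:
Scan adjacency: E appears as child of G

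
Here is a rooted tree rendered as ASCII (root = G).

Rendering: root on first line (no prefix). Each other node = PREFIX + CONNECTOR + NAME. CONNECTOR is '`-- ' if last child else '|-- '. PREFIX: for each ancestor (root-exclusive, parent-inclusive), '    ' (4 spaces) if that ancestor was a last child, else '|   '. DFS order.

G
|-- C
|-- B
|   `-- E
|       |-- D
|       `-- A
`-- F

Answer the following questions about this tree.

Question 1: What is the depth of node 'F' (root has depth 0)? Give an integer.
Path from root to F: G -> F
Depth = number of edges = 1

Answer: 1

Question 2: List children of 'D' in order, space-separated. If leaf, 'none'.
Answer: none

Derivation:
Node D's children (from adjacency): (leaf)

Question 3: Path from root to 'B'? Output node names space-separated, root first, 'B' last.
Answer: G B

Derivation:
Walk down from root: G -> B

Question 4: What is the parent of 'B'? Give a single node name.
Scan adjacency: B appears as child of G

Answer: G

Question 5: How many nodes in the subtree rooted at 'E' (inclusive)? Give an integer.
Answer: 3

Derivation:
Subtree rooted at E contains: A, D, E
Count = 3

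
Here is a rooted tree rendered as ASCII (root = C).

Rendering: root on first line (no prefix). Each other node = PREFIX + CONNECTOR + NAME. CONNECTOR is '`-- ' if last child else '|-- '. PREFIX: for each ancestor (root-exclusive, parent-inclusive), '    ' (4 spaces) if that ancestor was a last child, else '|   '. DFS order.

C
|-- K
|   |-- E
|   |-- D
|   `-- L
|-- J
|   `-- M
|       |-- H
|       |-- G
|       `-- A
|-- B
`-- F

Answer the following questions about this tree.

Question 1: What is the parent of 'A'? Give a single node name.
Answer: M

Derivation:
Scan adjacency: A appears as child of M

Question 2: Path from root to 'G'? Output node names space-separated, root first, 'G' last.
Answer: C J M G

Derivation:
Walk down from root: C -> J -> M -> G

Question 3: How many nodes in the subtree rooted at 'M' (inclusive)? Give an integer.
Subtree rooted at M contains: A, G, H, M
Count = 4

Answer: 4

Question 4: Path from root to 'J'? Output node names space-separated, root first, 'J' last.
Walk down from root: C -> J

Answer: C J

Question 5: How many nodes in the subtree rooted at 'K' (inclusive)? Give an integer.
Subtree rooted at K contains: D, E, K, L
Count = 4

Answer: 4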